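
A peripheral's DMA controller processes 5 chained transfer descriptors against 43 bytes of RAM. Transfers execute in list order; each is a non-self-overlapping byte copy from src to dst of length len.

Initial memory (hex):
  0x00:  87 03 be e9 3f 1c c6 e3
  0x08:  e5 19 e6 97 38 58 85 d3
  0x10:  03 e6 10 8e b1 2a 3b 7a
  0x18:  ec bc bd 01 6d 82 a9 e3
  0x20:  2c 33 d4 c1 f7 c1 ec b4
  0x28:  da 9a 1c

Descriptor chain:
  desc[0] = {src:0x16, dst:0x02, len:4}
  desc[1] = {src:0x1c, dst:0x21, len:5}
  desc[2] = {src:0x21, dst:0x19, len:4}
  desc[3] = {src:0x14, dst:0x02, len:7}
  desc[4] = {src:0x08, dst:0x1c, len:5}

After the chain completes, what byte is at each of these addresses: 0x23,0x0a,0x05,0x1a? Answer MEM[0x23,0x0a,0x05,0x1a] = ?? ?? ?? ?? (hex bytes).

#0 dst[0x02+4] := {0x3b,0x7a,0xec,0xbc}
#1 dst[0x21+5] := {0x6d,0x82,0xa9,0xe3,0x2c}
#2 dst[0x19+4] := {0x6d,0x82,0xa9,0xe3}
#3 dst[0x02+7] := {0xb1,0x2a,0x3b,0x7a,0xec,0x6d,0x82}
#4 dst[0x1c+5] := {0x82,0x19,0xe6,0x97,0x38}
query mem[0x23]=0xa9, mem[0x0a]=0xe6, mem[0x05]=0x7a, mem[0x1a]=0x82

MEM[0x23,0x0a,0x05,0x1a] = a9 e6 7a 82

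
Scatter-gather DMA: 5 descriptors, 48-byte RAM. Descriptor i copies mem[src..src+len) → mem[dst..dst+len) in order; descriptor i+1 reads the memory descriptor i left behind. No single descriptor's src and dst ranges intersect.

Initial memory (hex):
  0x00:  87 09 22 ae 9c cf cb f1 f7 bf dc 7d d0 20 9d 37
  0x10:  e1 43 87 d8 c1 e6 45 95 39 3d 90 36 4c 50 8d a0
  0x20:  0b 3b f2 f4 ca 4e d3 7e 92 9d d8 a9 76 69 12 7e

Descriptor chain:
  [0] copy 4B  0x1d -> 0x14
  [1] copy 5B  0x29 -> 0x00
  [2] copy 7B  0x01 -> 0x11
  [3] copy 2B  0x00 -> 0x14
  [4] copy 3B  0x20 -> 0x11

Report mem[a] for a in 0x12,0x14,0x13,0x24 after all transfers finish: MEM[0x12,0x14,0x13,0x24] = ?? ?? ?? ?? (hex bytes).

#0 dst[0x14+4] := {0x50,0x8d,0xa0,0x0b}
#1 dst[0x00+5] := {0x9d,0xd8,0xa9,0x76,0x69}
#2 dst[0x11+7] := {0xd8,0xa9,0x76,0x69,0xcf,0xcb,0xf1}
#3 dst[0x14+2] := {0x9d,0xd8}
#4 dst[0x11+3] := {0x0b,0x3b,0xf2}
query mem[0x12]=0x3b, mem[0x14]=0x9d, mem[0x13]=0xf2, mem[0x24]=0xca

MEM[0x12,0x14,0x13,0x24] = 3b 9d f2 ca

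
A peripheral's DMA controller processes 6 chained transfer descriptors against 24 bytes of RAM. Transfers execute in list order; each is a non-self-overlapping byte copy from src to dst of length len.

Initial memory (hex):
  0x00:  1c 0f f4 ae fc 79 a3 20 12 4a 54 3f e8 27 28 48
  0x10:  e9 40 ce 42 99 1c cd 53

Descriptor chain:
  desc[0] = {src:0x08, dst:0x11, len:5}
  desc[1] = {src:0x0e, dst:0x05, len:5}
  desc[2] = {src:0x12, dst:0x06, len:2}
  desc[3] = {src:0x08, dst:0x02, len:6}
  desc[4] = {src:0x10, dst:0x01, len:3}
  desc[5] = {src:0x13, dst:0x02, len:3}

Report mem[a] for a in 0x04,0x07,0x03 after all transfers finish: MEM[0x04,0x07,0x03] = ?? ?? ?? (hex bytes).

MEM[0x04,0x07,0x03] = e8 27 3f

#0 dst[0x11+5] := {0x12,0x4a,0x54,0x3f,0xe8}
#1 dst[0x05+5] := {0x28,0x48,0xe9,0x12,0x4a}
#2 dst[0x06+2] := {0x4a,0x54}
#3 dst[0x02+6] := {0x12,0x4a,0x54,0x3f,0xe8,0x27}
#4 dst[0x01+3] := {0xe9,0x12,0x4a}
#5 dst[0x02+3] := {0x54,0x3f,0xe8}
query mem[0x04]=0xe8, mem[0x07]=0x27, mem[0x03]=0x3f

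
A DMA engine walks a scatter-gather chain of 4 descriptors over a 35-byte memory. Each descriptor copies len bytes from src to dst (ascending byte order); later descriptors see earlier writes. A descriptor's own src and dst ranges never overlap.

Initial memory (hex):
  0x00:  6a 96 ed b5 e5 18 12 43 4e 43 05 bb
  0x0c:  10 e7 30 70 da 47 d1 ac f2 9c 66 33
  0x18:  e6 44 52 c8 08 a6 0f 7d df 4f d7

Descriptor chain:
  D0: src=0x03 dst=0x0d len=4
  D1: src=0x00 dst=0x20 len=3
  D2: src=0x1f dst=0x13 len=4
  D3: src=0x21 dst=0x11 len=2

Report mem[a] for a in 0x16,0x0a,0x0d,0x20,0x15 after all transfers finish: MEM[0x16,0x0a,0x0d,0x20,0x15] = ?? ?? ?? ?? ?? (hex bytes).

MEM[0x16,0x0a,0x0d,0x20,0x15] = ed 05 b5 6a 96

#0 dst[0x0d+4] := {0xb5,0xe5,0x18,0x12}
#1 dst[0x20+3] := {0x6a,0x96,0xed}
#2 dst[0x13+4] := {0x7d,0x6a,0x96,0xed}
#3 dst[0x11+2] := {0x96,0xed}
query mem[0x16]=0xed, mem[0x0a]=0x05, mem[0x0d]=0xb5, mem[0x20]=0x6a, mem[0x15]=0x96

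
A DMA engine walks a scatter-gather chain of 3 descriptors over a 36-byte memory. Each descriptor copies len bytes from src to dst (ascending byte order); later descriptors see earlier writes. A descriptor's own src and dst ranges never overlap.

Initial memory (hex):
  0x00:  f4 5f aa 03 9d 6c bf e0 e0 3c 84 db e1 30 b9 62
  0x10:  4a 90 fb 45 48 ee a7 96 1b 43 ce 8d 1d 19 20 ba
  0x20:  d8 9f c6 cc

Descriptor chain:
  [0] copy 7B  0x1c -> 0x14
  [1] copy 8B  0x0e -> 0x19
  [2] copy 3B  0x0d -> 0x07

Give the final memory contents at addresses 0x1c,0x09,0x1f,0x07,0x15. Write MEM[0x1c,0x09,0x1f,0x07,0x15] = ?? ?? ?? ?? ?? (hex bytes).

#0 dst[0x14+7] := {0x1d,0x19,0x20,0xba,0xd8,0x9f,0xc6}
#1 dst[0x19+8] := {0xb9,0x62,0x4a,0x90,0xfb,0x45,0x1d,0x19}
#2 dst[0x07+3] := {0x30,0xb9,0x62}
query mem[0x1c]=0x90, mem[0x09]=0x62, mem[0x1f]=0x1d, mem[0x07]=0x30, mem[0x15]=0x19

MEM[0x1c,0x09,0x1f,0x07,0x15] = 90 62 1d 30 19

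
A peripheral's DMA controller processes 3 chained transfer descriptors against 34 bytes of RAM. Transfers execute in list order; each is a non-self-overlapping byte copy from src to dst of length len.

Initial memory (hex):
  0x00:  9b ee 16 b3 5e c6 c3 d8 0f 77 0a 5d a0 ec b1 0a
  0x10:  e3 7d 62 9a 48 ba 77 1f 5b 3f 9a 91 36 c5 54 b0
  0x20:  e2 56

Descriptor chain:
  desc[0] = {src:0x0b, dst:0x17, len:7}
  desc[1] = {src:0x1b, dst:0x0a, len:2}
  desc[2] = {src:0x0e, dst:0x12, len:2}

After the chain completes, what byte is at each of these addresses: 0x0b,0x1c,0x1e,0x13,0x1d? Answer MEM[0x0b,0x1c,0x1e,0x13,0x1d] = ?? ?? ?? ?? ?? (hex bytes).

MEM[0x0b,0x1c,0x1e,0x13,0x1d] = e3 e3 54 0a 7d

#0 dst[0x17+7] := {0x5d,0xa0,0xec,0xb1,0x0a,0xe3,0x7d}
#1 dst[0x0a+2] := {0x0a,0xe3}
#2 dst[0x12+2] := {0xb1,0x0a}
query mem[0x0b]=0xe3, mem[0x1c]=0xe3, mem[0x1e]=0x54, mem[0x13]=0x0a, mem[0x1d]=0x7d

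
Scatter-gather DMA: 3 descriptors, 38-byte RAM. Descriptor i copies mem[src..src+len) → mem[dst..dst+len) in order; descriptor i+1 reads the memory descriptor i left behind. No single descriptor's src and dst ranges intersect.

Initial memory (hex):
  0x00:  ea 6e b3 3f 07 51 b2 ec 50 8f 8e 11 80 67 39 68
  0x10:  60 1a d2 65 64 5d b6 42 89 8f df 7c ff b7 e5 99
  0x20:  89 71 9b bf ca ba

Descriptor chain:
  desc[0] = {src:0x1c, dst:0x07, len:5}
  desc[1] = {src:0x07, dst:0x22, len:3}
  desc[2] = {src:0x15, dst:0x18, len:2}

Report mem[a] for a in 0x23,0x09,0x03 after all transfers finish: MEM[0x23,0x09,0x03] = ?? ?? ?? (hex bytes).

MEM[0x23,0x09,0x03] = b7 e5 3f

D0: mem[0x07..0x0b] <- [ff b7 e5 99 89]
D1: mem[0x22..0x24] <- [ff b7 e5]
D2: mem[0x18..0x19] <- [5d b6]
query mem[0x23]=0xb7, mem[0x09]=0xe5, mem[0x03]=0x3f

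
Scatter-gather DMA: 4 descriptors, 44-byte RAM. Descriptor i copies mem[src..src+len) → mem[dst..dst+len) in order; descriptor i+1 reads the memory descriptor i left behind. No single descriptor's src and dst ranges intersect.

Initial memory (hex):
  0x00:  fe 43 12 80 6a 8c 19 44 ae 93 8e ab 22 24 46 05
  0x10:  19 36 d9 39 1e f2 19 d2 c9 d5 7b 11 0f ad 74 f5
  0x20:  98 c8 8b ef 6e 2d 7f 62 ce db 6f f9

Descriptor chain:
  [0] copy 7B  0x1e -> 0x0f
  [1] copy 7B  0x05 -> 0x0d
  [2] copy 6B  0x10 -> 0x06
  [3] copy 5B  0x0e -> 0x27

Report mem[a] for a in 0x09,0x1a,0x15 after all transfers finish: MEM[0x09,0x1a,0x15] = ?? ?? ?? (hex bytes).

D0: mem[0x0f..0x15] <- [74 f5 98 c8 8b ef 6e]
D1: mem[0x0d..0x13] <- [8c 19 44 ae 93 8e ab]
D2: mem[0x06..0x0b] <- [ae 93 8e ab ef 6e]
D3: mem[0x27..0x2b] <- [19 44 ae 93 8e]
query mem[0x09]=0xab, mem[0x1a]=0x7b, mem[0x15]=0x6e

MEM[0x09,0x1a,0x15] = ab 7b 6e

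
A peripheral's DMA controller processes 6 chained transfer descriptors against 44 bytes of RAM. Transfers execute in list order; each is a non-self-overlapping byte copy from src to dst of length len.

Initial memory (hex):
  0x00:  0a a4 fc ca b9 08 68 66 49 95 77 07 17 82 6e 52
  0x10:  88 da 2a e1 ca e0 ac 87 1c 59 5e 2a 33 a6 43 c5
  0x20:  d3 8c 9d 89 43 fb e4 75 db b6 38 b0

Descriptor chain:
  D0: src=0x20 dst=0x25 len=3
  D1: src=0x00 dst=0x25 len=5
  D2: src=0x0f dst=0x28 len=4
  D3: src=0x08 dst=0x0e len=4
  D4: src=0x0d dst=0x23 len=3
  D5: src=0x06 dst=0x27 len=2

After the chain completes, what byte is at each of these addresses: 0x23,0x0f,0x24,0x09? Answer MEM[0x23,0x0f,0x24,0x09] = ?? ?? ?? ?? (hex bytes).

MEM[0x23,0x0f,0x24,0x09] = 82 95 49 95

  after D0: wrote 3B at 0x25 = d38c9d
  after D1: wrote 5B at 0x25 = 0aa4fccab9
  after D2: wrote 4B at 0x28 = 5288da2a
  after D3: wrote 4B at 0x0e = 49957707
  after D4: wrote 3B at 0x23 = 824995
  after D5: wrote 2B at 0x27 = 6866
query mem[0x23]=0x82, mem[0x0f]=0x95, mem[0x24]=0x49, mem[0x09]=0x95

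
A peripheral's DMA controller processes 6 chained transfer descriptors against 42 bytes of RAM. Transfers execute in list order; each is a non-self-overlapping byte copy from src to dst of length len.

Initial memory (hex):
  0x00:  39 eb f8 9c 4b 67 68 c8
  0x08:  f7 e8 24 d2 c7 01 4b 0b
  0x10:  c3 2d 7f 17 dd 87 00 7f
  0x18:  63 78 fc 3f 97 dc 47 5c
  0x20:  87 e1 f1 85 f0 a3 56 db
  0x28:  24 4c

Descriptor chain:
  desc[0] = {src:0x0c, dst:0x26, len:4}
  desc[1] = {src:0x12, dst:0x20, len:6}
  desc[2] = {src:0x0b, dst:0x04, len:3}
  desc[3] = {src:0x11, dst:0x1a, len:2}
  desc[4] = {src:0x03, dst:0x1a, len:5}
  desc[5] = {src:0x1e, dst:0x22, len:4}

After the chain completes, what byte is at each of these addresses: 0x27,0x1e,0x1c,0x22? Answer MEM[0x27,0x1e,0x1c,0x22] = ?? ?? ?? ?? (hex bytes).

MEM[0x27,0x1e,0x1c,0x22] = 01 c8 c7 c8

D0: mem[0x26..0x29] <- [c7 01 4b 0b]
D1: mem[0x20..0x25] <- [7f 17 dd 87 00 7f]
D2: mem[0x04..0x06] <- [d2 c7 01]
D3: mem[0x1a..0x1b] <- [2d 7f]
D4: mem[0x1a..0x1e] <- [9c d2 c7 01 c8]
D5: mem[0x22..0x25] <- [c8 5c 7f 17]
query mem[0x27]=0x01, mem[0x1e]=0xc8, mem[0x1c]=0xc7, mem[0x22]=0xc8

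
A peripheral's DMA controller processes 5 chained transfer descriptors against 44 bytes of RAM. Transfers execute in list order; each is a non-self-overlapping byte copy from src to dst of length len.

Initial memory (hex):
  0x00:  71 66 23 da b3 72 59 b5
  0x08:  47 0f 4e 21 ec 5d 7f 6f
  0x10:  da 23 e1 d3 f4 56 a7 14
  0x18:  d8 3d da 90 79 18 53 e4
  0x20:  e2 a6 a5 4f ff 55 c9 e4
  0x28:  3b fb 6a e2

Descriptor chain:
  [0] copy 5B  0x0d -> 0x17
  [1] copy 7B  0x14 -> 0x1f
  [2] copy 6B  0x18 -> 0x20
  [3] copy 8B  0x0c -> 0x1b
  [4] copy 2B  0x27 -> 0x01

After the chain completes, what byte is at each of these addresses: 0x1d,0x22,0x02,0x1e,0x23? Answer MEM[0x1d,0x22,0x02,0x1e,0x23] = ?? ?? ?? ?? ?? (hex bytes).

  after D0: wrote 5B at 0x17 = 5d7f6fda23
  after D1: wrote 7B at 0x1f = f456a75d7f6fda
  after D2: wrote 6B at 0x20 = 7f6fda237918
  after D3: wrote 8B at 0x1b = ec5d7f6fda23e1d3
  after D4: wrote 2B at 0x01 = e43b
query mem[0x1d]=0x7f, mem[0x22]=0xd3, mem[0x02]=0x3b, mem[0x1e]=0x6f, mem[0x23]=0x23

MEM[0x1d,0x22,0x02,0x1e,0x23] = 7f d3 3b 6f 23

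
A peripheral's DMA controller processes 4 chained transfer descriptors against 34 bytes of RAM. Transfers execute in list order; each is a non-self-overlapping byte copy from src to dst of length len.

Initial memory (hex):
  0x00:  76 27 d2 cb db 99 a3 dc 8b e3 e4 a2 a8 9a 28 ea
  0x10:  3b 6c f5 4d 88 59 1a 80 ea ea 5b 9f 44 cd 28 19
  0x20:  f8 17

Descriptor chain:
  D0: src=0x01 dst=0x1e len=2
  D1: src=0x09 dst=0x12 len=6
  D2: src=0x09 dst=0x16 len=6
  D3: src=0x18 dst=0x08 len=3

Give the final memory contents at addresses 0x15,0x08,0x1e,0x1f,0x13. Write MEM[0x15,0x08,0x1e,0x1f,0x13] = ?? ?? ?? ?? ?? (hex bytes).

MEM[0x15,0x08,0x1e,0x1f,0x13] = a8 a2 27 d2 e4

[0] 0x01->0x1e len=2 : 27 d2
[1] 0x09->0x12 len=6 : e3 e4 a2 a8 9a 28
[2] 0x09->0x16 len=6 : e3 e4 a2 a8 9a 28
[3] 0x18->0x08 len=3 : a2 a8 9a
query mem[0x15]=0xa8, mem[0x08]=0xa2, mem[0x1e]=0x27, mem[0x1f]=0xd2, mem[0x13]=0xe4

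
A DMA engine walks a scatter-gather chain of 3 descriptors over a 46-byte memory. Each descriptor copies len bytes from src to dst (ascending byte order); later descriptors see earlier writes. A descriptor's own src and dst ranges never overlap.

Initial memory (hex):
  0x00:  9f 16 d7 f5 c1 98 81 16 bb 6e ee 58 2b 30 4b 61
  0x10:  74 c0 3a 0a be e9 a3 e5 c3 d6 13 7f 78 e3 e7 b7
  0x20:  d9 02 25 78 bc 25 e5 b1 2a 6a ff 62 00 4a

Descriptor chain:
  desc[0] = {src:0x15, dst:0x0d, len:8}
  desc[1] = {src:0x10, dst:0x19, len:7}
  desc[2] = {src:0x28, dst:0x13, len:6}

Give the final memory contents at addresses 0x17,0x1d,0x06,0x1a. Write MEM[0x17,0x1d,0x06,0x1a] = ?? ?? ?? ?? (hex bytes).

MEM[0x17,0x1d,0x06,0x1a] = 00 78 81 d6

  after D0: wrote 8B at 0x0d = e9a3e5c3d6137f78
  after D1: wrote 7B at 0x19 = c3d6137f78e9a3
  after D2: wrote 6B at 0x13 = 2a6aff62004a
query mem[0x17]=0x00, mem[0x1d]=0x78, mem[0x06]=0x81, mem[0x1a]=0xd6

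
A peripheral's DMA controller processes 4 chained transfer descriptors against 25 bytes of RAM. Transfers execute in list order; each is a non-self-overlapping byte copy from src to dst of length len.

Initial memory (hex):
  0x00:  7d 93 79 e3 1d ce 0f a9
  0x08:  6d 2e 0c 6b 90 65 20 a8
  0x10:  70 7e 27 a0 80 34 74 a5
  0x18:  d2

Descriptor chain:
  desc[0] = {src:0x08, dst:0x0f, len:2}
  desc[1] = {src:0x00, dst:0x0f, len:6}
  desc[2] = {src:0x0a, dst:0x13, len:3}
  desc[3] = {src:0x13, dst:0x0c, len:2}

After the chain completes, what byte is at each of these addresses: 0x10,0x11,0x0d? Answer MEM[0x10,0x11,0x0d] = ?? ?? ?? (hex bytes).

MEM[0x10,0x11,0x0d] = 93 79 6b

[0] 0x08->0x0f len=2 : 6d 2e
[1] 0x00->0x0f len=6 : 7d 93 79 e3 1d ce
[2] 0x0a->0x13 len=3 : 0c 6b 90
[3] 0x13->0x0c len=2 : 0c 6b
query mem[0x10]=0x93, mem[0x11]=0x79, mem[0x0d]=0x6b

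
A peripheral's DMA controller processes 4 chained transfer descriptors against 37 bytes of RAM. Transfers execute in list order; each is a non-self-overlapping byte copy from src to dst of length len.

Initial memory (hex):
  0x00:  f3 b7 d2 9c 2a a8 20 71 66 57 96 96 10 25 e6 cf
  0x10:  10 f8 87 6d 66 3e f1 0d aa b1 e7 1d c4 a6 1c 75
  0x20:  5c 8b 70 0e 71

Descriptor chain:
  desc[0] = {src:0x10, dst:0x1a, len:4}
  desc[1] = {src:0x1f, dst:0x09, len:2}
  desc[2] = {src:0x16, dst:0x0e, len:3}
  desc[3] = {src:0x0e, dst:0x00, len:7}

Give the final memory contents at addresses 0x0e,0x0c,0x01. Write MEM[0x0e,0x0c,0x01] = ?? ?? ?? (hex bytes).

MEM[0x0e,0x0c,0x01] = f1 10 0d

#0 dst[0x1a+4] := {0x10,0xf8,0x87,0x6d}
#1 dst[0x09+2] := {0x75,0x5c}
#2 dst[0x0e+3] := {0xf1,0x0d,0xaa}
#3 dst[0x00+7] := {0xf1,0x0d,0xaa,0xf8,0x87,0x6d,0x66}
query mem[0x0e]=0xf1, mem[0x0c]=0x10, mem[0x01]=0x0d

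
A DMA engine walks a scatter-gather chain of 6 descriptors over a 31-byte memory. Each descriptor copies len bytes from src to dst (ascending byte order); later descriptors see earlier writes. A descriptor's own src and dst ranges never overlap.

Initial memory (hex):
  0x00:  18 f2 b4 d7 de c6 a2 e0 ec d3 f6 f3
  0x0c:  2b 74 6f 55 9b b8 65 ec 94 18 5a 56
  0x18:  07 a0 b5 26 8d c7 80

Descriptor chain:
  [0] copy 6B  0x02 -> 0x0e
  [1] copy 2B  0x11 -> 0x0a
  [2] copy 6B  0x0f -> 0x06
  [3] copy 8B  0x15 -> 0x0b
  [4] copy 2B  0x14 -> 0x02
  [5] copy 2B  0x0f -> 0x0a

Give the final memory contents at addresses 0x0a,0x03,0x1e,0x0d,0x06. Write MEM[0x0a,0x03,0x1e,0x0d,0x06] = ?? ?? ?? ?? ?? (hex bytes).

MEM[0x0a,0x03,0x1e,0x0d,0x06] = a0 18 80 56 d7

#0 dst[0x0e+6] := {0xb4,0xd7,0xde,0xc6,0xa2,0xe0}
#1 dst[0x0a+2] := {0xc6,0xa2}
#2 dst[0x06+6] := {0xd7,0xde,0xc6,0xa2,0xe0,0x94}
#3 dst[0x0b+8] := {0x18,0x5a,0x56,0x07,0xa0,0xb5,0x26,0x8d}
#4 dst[0x02+2] := {0x94,0x18}
#5 dst[0x0a+2] := {0xa0,0xb5}
query mem[0x0a]=0xa0, mem[0x03]=0x18, mem[0x1e]=0x80, mem[0x0d]=0x56, mem[0x06]=0xd7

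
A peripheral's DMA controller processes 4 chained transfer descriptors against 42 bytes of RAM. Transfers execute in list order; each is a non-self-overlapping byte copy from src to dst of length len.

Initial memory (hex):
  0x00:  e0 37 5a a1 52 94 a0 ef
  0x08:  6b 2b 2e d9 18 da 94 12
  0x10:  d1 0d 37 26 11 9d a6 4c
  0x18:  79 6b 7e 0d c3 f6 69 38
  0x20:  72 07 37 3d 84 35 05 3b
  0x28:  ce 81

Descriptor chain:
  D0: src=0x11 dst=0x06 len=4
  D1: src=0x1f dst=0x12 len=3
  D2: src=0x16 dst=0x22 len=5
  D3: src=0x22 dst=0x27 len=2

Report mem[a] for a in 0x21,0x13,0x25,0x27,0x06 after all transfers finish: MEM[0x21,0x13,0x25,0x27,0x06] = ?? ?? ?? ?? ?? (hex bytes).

#0 dst[0x06+4] := {0x0d,0x37,0x26,0x11}
#1 dst[0x12+3] := {0x38,0x72,0x07}
#2 dst[0x22+5] := {0xa6,0x4c,0x79,0x6b,0x7e}
#3 dst[0x27+2] := {0xa6,0x4c}
query mem[0x21]=0x07, mem[0x13]=0x72, mem[0x25]=0x6b, mem[0x27]=0xa6, mem[0x06]=0x0d

MEM[0x21,0x13,0x25,0x27,0x06] = 07 72 6b a6 0d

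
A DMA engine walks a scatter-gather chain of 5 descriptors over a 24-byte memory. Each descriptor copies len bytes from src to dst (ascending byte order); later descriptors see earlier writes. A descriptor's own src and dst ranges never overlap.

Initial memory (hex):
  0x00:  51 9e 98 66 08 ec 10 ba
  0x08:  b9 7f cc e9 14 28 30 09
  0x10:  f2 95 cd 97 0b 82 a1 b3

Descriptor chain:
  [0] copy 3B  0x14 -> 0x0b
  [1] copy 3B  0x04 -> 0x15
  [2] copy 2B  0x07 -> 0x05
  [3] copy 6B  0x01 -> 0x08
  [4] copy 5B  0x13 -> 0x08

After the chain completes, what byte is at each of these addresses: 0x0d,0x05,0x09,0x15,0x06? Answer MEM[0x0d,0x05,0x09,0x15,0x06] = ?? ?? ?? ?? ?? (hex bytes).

MEM[0x0d,0x05,0x09,0x15,0x06] = b9 ba 0b 08 b9

D0: mem[0x0b..0x0d] <- [0b 82 a1]
D1: mem[0x15..0x17] <- [08 ec 10]
D2: mem[0x05..0x06] <- [ba b9]
D3: mem[0x08..0x0d] <- [9e 98 66 08 ba b9]
D4: mem[0x08..0x0c] <- [97 0b 08 ec 10]
query mem[0x0d]=0xb9, mem[0x05]=0xba, mem[0x09]=0x0b, mem[0x15]=0x08, mem[0x06]=0xb9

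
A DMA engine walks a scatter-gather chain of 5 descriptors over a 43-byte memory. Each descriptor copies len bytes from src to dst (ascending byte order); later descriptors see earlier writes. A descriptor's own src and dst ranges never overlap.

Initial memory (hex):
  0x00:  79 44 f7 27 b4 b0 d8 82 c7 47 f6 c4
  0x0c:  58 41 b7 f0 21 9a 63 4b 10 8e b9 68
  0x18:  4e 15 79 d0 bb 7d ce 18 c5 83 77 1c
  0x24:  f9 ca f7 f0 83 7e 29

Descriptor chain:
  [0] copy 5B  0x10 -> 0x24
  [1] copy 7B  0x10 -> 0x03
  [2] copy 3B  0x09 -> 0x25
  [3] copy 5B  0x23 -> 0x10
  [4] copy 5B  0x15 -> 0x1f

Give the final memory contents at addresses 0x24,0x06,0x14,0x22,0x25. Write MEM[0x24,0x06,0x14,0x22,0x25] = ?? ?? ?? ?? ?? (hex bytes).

MEM[0x24,0x06,0x14,0x22,0x25] = 21 4b c4 4e b9

[0] 0x10->0x24 len=5 : 21 9a 63 4b 10
[1] 0x10->0x03 len=7 : 21 9a 63 4b 10 8e b9
[2] 0x09->0x25 len=3 : b9 f6 c4
[3] 0x23->0x10 len=5 : 1c 21 b9 f6 c4
[4] 0x15->0x1f len=5 : 8e b9 68 4e 15
query mem[0x24]=0x21, mem[0x06]=0x4b, mem[0x14]=0xc4, mem[0x22]=0x4e, mem[0x25]=0xb9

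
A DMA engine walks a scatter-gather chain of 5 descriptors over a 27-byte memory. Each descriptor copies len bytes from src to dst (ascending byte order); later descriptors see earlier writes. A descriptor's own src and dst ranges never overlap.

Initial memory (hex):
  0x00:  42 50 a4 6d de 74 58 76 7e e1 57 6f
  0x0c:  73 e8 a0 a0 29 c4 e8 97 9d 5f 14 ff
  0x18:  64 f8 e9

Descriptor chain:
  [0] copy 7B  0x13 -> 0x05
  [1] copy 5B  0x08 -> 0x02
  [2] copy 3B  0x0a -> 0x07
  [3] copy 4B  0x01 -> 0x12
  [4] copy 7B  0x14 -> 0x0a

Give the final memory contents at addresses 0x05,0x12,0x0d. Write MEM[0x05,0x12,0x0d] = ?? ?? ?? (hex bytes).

MEM[0x05,0x12,0x0d] = f8 50 ff

D0: mem[0x05..0x0b] <- [97 9d 5f 14 ff 64 f8]
D1: mem[0x02..0x06] <- [14 ff 64 f8 73]
D2: mem[0x07..0x09] <- [64 f8 73]
D3: mem[0x12..0x15] <- [50 14 ff 64]
D4: mem[0x0a..0x10] <- [ff 64 14 ff 64 f8 e9]
query mem[0x05]=0xf8, mem[0x12]=0x50, mem[0x0d]=0xff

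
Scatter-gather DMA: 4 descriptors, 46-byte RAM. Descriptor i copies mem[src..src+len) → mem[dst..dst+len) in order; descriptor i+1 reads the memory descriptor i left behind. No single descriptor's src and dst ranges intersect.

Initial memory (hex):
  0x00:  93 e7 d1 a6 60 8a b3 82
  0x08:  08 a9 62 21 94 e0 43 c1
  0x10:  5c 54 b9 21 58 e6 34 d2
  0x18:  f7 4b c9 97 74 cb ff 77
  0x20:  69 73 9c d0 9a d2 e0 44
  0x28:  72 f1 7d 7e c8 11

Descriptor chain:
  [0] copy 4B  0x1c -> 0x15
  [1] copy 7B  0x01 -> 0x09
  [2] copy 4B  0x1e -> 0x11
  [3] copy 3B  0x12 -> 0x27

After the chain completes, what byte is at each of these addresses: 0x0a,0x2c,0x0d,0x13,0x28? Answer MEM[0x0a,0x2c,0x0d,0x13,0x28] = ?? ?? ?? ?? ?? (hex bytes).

MEM[0x0a,0x2c,0x0d,0x13,0x28] = d1 c8 8a 69 69

  after D0: wrote 4B at 0x15 = 74cbff77
  after D1: wrote 7B at 0x09 = e7d1a6608ab382
  after D2: wrote 4B at 0x11 = ff776973
  after D3: wrote 3B at 0x27 = 776973
query mem[0x0a]=0xd1, mem[0x2c]=0xc8, mem[0x0d]=0x8a, mem[0x13]=0x69, mem[0x28]=0x69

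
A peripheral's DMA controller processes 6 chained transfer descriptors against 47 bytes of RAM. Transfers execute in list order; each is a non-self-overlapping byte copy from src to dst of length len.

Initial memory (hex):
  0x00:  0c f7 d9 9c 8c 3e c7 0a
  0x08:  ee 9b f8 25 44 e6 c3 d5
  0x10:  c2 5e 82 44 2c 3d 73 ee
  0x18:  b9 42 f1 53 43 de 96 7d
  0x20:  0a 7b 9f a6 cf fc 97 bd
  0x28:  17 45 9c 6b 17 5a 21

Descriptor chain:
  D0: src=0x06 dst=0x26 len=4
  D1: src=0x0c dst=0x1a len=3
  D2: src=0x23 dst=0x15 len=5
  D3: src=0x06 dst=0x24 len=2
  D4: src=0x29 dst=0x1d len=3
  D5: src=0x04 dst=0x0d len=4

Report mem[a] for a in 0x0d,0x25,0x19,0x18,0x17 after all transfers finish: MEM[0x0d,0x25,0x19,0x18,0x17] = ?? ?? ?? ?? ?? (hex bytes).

#0 dst[0x26+4] := {0xc7,0x0a,0xee,0x9b}
#1 dst[0x1a+3] := {0x44,0xe6,0xc3}
#2 dst[0x15+5] := {0xa6,0xcf,0xfc,0xc7,0x0a}
#3 dst[0x24+2] := {0xc7,0x0a}
#4 dst[0x1d+3] := {0x9b,0x9c,0x6b}
#5 dst[0x0d+4] := {0x8c,0x3e,0xc7,0x0a}
query mem[0x0d]=0x8c, mem[0x25]=0x0a, mem[0x19]=0x0a, mem[0x18]=0xc7, mem[0x17]=0xfc

MEM[0x0d,0x25,0x19,0x18,0x17] = 8c 0a 0a c7 fc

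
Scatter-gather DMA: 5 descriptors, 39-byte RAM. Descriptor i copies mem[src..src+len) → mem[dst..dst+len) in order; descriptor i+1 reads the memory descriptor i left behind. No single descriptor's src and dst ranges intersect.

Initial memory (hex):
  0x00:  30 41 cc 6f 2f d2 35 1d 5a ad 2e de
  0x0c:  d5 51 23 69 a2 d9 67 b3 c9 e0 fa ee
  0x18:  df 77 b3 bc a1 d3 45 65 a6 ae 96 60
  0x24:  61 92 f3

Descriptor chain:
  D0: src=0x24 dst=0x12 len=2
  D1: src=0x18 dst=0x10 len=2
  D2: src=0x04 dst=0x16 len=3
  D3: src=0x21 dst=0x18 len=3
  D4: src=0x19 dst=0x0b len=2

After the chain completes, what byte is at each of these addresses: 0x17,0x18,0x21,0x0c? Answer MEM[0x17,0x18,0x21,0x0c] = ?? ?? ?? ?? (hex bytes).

MEM[0x17,0x18,0x21,0x0c] = d2 ae ae 60

D0: mem[0x12..0x13] <- [61 92]
D1: mem[0x10..0x11] <- [df 77]
D2: mem[0x16..0x18] <- [2f d2 35]
D3: mem[0x18..0x1a] <- [ae 96 60]
D4: mem[0x0b..0x0c] <- [96 60]
query mem[0x17]=0xd2, mem[0x18]=0xae, mem[0x21]=0xae, mem[0x0c]=0x60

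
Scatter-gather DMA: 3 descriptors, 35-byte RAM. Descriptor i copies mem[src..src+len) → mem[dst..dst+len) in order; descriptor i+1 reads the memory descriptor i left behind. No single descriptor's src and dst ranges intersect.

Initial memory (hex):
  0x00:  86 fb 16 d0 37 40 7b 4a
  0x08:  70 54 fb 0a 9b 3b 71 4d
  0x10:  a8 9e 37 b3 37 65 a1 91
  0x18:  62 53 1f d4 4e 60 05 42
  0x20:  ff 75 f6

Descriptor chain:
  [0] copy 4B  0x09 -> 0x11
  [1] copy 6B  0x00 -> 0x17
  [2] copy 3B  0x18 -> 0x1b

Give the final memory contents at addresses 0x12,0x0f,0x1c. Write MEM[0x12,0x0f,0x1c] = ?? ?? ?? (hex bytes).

MEM[0x12,0x0f,0x1c] = fb 4d 16

#0 dst[0x11+4] := {0x54,0xfb,0x0a,0x9b}
#1 dst[0x17+6] := {0x86,0xfb,0x16,0xd0,0x37,0x40}
#2 dst[0x1b+3] := {0xfb,0x16,0xd0}
query mem[0x12]=0xfb, mem[0x0f]=0x4d, mem[0x1c]=0x16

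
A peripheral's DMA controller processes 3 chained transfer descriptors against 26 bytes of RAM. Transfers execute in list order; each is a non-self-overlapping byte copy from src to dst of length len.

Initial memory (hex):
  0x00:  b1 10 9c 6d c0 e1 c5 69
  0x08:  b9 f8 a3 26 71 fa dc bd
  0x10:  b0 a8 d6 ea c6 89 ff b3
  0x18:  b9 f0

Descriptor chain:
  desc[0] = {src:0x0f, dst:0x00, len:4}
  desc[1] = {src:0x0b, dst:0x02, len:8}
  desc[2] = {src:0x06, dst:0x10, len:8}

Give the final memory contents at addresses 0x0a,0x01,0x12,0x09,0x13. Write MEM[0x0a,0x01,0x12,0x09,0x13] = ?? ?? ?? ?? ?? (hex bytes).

D0: mem[0x00..0x03] <- [bd b0 a8 d6]
D1: mem[0x02..0x09] <- [26 71 fa dc bd b0 a8 d6]
D2: mem[0x10..0x17] <- [bd b0 a8 d6 a3 26 71 fa]
query mem[0x0a]=0xa3, mem[0x01]=0xb0, mem[0x12]=0xa8, mem[0x09]=0xd6, mem[0x13]=0xd6

MEM[0x0a,0x01,0x12,0x09,0x13] = a3 b0 a8 d6 d6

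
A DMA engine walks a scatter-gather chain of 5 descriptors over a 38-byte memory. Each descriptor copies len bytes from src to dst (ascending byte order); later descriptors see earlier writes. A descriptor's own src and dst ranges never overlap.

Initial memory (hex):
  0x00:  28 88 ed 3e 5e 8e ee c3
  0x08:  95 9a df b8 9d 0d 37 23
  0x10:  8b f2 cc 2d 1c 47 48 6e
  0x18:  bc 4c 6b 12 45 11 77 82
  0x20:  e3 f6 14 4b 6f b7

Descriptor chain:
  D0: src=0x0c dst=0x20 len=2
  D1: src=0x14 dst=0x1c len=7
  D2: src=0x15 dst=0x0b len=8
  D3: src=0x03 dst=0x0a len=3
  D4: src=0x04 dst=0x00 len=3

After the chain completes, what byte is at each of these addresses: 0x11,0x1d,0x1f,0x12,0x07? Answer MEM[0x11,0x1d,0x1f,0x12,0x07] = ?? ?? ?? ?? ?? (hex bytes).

MEM[0x11,0x1d,0x1f,0x12,0x07] = 12 47 6e 1c c3

D0: mem[0x20..0x21] <- [9d 0d]
D1: mem[0x1c..0x22] <- [1c 47 48 6e bc 4c 6b]
D2: mem[0x0b..0x12] <- [47 48 6e bc 4c 6b 12 1c]
D3: mem[0x0a..0x0c] <- [3e 5e 8e]
D4: mem[0x00..0x02] <- [5e 8e ee]
query mem[0x11]=0x12, mem[0x1d]=0x47, mem[0x1f]=0x6e, mem[0x12]=0x1c, mem[0x07]=0xc3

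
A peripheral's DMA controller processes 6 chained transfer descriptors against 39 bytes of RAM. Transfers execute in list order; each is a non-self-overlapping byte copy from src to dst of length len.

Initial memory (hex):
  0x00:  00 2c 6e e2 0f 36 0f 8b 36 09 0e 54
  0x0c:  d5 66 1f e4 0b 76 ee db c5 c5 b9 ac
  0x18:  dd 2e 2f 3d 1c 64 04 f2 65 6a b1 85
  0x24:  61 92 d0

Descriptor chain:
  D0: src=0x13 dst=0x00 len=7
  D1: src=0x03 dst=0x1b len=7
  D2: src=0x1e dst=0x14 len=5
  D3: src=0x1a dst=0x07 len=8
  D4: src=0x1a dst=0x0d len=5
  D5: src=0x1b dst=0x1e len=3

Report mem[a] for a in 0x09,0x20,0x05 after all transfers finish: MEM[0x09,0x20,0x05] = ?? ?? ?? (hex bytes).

#0 dst[0x00+7] := {0xdb,0xc5,0xc5,0xb9,0xac,0xdd,0x2e}
#1 dst[0x1b+7] := {0xb9,0xac,0xdd,0x2e,0x8b,0x36,0x09}
#2 dst[0x14+5] := {0x2e,0x8b,0x36,0x09,0xb1}
#3 dst[0x07+8] := {0x2f,0xb9,0xac,0xdd,0x2e,0x8b,0x36,0x09}
#4 dst[0x0d+5] := {0x2f,0xb9,0xac,0xdd,0x2e}
#5 dst[0x1e+3] := {0xb9,0xac,0xdd}
query mem[0x09]=0xac, mem[0x20]=0xdd, mem[0x05]=0xdd

MEM[0x09,0x20,0x05] = ac dd dd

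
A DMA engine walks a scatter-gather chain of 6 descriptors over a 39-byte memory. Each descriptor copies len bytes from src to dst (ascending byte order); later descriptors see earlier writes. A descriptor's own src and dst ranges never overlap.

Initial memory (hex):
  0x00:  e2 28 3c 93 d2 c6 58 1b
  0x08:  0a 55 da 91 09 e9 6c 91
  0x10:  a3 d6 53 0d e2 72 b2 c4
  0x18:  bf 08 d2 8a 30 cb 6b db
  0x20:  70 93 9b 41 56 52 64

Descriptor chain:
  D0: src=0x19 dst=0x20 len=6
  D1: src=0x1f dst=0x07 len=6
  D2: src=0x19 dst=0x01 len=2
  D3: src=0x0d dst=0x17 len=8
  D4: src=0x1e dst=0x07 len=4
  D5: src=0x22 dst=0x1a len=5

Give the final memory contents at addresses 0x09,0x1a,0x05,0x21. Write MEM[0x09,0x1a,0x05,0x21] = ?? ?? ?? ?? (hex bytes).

#0 dst[0x20+6] := {0x08,0xd2,0x8a,0x30,0xcb,0x6b}
#1 dst[0x07+6] := {0xdb,0x08,0xd2,0x8a,0x30,0xcb}
#2 dst[0x01+2] := {0x08,0xd2}
#3 dst[0x17+8] := {0xe9,0x6c,0x91,0xa3,0xd6,0x53,0x0d,0xe2}
#4 dst[0x07+4] := {0xe2,0xdb,0x08,0xd2}
#5 dst[0x1a+5] := {0x8a,0x30,0xcb,0x6b,0x64}
query mem[0x09]=0x08, mem[0x1a]=0x8a, mem[0x05]=0xc6, mem[0x21]=0xd2

MEM[0x09,0x1a,0x05,0x21] = 08 8a c6 d2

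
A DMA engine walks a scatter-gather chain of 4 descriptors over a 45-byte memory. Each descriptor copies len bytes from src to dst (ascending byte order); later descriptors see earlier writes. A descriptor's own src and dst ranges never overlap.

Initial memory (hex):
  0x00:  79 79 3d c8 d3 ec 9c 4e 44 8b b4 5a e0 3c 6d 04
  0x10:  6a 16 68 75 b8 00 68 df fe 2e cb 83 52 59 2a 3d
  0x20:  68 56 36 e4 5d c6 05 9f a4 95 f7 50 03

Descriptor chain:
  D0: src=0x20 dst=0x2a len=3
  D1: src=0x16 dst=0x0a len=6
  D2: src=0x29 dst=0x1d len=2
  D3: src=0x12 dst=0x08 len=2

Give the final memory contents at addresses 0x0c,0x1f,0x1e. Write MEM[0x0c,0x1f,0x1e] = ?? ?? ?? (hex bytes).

MEM[0x0c,0x1f,0x1e] = fe 3d 68

D0: mem[0x2a..0x2c] <- [68 56 36]
D1: mem[0x0a..0x0f] <- [68 df fe 2e cb 83]
D2: mem[0x1d..0x1e] <- [95 68]
D3: mem[0x08..0x09] <- [68 75]
query mem[0x0c]=0xfe, mem[0x1f]=0x3d, mem[0x1e]=0x68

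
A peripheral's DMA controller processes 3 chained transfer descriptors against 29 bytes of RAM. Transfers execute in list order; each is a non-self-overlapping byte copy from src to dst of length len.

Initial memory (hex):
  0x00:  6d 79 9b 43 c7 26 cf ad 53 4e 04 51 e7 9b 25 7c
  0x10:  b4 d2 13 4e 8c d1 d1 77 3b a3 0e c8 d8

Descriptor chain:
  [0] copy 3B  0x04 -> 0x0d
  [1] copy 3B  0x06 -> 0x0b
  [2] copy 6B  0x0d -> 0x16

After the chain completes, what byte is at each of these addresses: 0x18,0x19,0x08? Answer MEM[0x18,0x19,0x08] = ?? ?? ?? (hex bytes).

MEM[0x18,0x19,0x08] = cf b4 53

  after D0: wrote 3B at 0x0d = c726cf
  after D1: wrote 3B at 0x0b = cfad53
  after D2: wrote 6B at 0x16 = 5326cfb4d213
query mem[0x18]=0xcf, mem[0x19]=0xb4, mem[0x08]=0x53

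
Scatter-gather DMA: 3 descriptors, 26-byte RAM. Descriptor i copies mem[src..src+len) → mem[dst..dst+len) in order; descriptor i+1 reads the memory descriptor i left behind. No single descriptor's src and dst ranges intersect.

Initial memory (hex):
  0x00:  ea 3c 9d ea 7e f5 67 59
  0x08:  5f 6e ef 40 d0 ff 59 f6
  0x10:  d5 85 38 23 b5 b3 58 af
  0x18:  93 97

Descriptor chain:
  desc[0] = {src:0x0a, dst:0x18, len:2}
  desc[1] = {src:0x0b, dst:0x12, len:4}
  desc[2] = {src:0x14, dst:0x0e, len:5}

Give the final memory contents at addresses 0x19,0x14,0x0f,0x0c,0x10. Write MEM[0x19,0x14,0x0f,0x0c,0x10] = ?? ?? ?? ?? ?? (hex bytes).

MEM[0x19,0x14,0x0f,0x0c,0x10] = 40 ff 59 d0 58

[0] 0x0a->0x18 len=2 : ef 40
[1] 0x0b->0x12 len=4 : 40 d0 ff 59
[2] 0x14->0x0e len=5 : ff 59 58 af ef
query mem[0x19]=0x40, mem[0x14]=0xff, mem[0x0f]=0x59, mem[0x0c]=0xd0, mem[0x10]=0x58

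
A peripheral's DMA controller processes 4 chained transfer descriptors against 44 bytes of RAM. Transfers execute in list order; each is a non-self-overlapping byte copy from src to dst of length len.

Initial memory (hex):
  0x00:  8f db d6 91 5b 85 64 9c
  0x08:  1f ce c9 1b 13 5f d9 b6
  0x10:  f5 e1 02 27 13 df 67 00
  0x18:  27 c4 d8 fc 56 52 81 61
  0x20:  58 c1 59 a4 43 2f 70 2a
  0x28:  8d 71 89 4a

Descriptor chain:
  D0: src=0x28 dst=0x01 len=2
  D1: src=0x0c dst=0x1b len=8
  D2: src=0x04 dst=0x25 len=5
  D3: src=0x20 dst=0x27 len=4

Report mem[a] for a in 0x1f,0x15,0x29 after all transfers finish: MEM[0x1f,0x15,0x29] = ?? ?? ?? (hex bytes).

  after D0: wrote 2B at 0x01 = 8d71
  after D1: wrote 8B at 0x1b = 135fd9b6f5e10227
  after D2: wrote 5B at 0x25 = 5b85649c1f
  after D3: wrote 4B at 0x27 = e10227a4
query mem[0x1f]=0xf5, mem[0x15]=0xdf, mem[0x29]=0x27

MEM[0x1f,0x15,0x29] = f5 df 27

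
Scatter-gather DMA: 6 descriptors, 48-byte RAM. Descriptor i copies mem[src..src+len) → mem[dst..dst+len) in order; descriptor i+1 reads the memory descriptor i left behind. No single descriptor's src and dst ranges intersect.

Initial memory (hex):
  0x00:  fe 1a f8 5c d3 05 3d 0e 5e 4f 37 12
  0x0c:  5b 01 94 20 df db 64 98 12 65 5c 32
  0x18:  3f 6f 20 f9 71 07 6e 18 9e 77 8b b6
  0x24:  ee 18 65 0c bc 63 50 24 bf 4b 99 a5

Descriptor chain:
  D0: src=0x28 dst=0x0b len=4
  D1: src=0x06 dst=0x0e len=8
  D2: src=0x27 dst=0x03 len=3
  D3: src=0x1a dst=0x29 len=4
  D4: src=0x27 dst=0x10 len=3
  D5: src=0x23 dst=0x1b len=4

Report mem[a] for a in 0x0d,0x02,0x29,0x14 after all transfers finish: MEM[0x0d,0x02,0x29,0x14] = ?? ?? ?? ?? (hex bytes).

MEM[0x0d,0x02,0x29,0x14] = 50 f8 20 63

  after D0: wrote 4B at 0x0b = bc635024
  after D1: wrote 8B at 0x0e = 3d0e5e4f37bc6350
  after D2: wrote 3B at 0x03 = 0cbc63
  after D3: wrote 4B at 0x29 = 20f97107
  after D4: wrote 3B at 0x10 = 0cbc20
  after D5: wrote 4B at 0x1b = b6ee1865
query mem[0x0d]=0x50, mem[0x02]=0xf8, mem[0x29]=0x20, mem[0x14]=0x63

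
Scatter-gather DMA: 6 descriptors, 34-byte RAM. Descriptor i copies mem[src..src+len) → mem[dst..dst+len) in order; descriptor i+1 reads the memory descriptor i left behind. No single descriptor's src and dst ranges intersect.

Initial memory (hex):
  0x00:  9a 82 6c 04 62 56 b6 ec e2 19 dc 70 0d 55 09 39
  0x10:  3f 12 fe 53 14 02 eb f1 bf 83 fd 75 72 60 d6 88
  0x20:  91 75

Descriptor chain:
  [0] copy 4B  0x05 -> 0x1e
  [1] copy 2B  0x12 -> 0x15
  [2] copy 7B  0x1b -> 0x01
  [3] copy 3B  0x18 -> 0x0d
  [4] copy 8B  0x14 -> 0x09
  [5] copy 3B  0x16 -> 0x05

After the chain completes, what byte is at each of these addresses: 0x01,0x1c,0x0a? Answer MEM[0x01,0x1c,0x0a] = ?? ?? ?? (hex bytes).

MEM[0x01,0x1c,0x0a] = 75 72 fe

[0] 0x05->0x1e len=4 : 56 b6 ec e2
[1] 0x12->0x15 len=2 : fe 53
[2] 0x1b->0x01 len=7 : 75 72 60 56 b6 ec e2
[3] 0x18->0x0d len=3 : bf 83 fd
[4] 0x14->0x09 len=8 : 14 fe 53 f1 bf 83 fd 75
[5] 0x16->0x05 len=3 : 53 f1 bf
query mem[0x01]=0x75, mem[0x1c]=0x72, mem[0x0a]=0xfe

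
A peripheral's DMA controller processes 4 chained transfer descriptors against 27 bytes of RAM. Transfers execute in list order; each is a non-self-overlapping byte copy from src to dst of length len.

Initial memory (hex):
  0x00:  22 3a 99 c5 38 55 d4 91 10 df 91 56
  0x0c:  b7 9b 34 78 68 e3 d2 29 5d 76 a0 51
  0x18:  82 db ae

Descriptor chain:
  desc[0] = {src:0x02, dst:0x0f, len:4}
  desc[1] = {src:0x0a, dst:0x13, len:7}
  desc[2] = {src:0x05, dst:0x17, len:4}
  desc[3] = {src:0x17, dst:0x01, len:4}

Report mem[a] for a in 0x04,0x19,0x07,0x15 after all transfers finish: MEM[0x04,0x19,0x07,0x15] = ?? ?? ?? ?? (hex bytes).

MEM[0x04,0x19,0x07,0x15] = 10 91 91 b7

#0 dst[0x0f+4] := {0x99,0xc5,0x38,0x55}
#1 dst[0x13+7] := {0x91,0x56,0xb7,0x9b,0x34,0x99,0xc5}
#2 dst[0x17+4] := {0x55,0xd4,0x91,0x10}
#3 dst[0x01+4] := {0x55,0xd4,0x91,0x10}
query mem[0x04]=0x10, mem[0x19]=0x91, mem[0x07]=0x91, mem[0x15]=0xb7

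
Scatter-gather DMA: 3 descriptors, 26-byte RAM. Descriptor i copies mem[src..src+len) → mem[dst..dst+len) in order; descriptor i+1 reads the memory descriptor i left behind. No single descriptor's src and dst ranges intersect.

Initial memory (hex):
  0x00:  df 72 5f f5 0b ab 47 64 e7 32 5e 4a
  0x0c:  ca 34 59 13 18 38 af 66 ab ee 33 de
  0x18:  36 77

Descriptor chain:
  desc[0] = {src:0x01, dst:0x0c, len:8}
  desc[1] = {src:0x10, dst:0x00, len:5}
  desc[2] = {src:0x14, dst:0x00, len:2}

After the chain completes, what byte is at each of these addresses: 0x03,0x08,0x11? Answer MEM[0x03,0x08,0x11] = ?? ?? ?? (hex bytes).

MEM[0x03,0x08,0x11] = e7 e7 47

#0 dst[0x0c+8] := {0x72,0x5f,0xf5,0x0b,0xab,0x47,0x64,0xe7}
#1 dst[0x00+5] := {0xab,0x47,0x64,0xe7,0xab}
#2 dst[0x00+2] := {0xab,0xee}
query mem[0x03]=0xe7, mem[0x08]=0xe7, mem[0x11]=0x47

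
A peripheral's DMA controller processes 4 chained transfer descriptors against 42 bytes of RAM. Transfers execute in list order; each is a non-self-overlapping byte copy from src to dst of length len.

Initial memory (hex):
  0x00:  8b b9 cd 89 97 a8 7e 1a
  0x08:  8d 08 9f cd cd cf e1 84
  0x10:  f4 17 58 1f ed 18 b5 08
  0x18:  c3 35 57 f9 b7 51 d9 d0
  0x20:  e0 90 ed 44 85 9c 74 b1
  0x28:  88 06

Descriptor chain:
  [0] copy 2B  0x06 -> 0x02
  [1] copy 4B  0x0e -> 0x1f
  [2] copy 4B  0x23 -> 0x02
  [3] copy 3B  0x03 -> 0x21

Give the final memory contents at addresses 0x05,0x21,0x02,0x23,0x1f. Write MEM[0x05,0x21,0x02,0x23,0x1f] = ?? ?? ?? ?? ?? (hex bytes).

[0] 0x06->0x02 len=2 : 7e 1a
[1] 0x0e->0x1f len=4 : e1 84 f4 17
[2] 0x23->0x02 len=4 : 44 85 9c 74
[3] 0x03->0x21 len=3 : 85 9c 74
query mem[0x05]=0x74, mem[0x21]=0x85, mem[0x02]=0x44, mem[0x23]=0x74, mem[0x1f]=0xe1

MEM[0x05,0x21,0x02,0x23,0x1f] = 74 85 44 74 e1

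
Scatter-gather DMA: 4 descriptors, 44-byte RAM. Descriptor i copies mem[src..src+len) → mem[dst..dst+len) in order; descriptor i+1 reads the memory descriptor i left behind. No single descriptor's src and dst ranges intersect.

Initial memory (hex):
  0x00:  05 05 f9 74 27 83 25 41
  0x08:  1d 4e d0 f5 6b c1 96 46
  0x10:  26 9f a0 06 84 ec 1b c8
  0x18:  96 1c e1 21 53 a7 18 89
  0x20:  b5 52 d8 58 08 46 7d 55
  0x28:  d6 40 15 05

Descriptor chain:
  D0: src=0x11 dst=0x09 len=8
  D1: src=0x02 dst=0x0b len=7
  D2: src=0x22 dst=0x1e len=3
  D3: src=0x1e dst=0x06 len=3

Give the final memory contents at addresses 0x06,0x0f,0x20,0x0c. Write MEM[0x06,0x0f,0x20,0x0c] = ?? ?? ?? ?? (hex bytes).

[0] 0x11->0x09 len=8 : 9f a0 06 84 ec 1b c8 96
[1] 0x02->0x0b len=7 : f9 74 27 83 25 41 1d
[2] 0x22->0x1e len=3 : d8 58 08
[3] 0x1e->0x06 len=3 : d8 58 08
query mem[0x06]=0xd8, mem[0x0f]=0x25, mem[0x20]=0x08, mem[0x0c]=0x74

MEM[0x06,0x0f,0x20,0x0c] = d8 25 08 74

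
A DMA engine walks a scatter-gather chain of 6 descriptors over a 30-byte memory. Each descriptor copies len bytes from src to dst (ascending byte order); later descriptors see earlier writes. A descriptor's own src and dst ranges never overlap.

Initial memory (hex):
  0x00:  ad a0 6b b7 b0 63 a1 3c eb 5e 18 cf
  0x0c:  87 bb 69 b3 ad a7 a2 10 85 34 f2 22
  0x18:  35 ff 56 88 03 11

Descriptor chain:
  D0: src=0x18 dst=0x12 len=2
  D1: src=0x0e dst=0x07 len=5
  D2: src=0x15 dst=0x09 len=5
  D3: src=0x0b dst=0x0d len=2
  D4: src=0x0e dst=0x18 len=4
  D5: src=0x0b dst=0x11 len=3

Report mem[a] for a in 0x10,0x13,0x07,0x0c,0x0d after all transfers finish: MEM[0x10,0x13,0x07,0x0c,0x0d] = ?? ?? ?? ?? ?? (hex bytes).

D0: mem[0x12..0x13] <- [35 ff]
D1: mem[0x07..0x0b] <- [69 b3 ad a7 35]
D2: mem[0x09..0x0d] <- [34 f2 22 35 ff]
D3: mem[0x0d..0x0e] <- [22 35]
D4: mem[0x18..0x1b] <- [35 b3 ad a7]
D5: mem[0x11..0x13] <- [22 35 22]
query mem[0x10]=0xad, mem[0x13]=0x22, mem[0x07]=0x69, mem[0x0c]=0x35, mem[0x0d]=0x22

MEM[0x10,0x13,0x07,0x0c,0x0d] = ad 22 69 35 22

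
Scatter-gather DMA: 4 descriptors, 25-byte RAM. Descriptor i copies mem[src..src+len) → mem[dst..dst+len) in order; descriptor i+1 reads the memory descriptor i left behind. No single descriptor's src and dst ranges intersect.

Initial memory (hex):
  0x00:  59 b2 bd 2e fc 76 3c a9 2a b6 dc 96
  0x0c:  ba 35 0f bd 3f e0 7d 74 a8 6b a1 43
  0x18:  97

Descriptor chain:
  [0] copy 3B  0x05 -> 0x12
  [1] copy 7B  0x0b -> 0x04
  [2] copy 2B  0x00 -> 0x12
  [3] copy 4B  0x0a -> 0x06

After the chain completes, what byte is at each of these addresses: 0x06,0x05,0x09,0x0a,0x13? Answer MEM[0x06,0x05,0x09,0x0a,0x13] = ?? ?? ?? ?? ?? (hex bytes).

D0: mem[0x12..0x14] <- [76 3c a9]
D1: mem[0x04..0x0a] <- [96 ba 35 0f bd 3f e0]
D2: mem[0x12..0x13] <- [59 b2]
D3: mem[0x06..0x09] <- [e0 96 ba 35]
query mem[0x06]=0xe0, mem[0x05]=0xba, mem[0x09]=0x35, mem[0x0a]=0xe0, mem[0x13]=0xb2

MEM[0x06,0x05,0x09,0x0a,0x13] = e0 ba 35 e0 b2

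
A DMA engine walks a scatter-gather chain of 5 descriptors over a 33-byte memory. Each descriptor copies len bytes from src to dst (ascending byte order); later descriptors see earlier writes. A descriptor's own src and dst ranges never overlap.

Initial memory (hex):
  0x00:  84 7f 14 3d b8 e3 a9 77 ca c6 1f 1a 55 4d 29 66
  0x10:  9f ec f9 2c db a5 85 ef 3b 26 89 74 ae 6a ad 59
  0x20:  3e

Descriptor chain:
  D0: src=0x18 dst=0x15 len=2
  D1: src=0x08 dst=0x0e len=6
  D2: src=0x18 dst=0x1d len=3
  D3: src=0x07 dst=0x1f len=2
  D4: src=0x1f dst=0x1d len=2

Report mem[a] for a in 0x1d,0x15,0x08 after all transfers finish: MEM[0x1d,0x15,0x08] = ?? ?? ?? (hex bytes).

D0: mem[0x15..0x16] <- [3b 26]
D1: mem[0x0e..0x13] <- [ca c6 1f 1a 55 4d]
D2: mem[0x1d..0x1f] <- [3b 26 89]
D3: mem[0x1f..0x20] <- [77 ca]
D4: mem[0x1d..0x1e] <- [77 ca]
query mem[0x1d]=0x77, mem[0x15]=0x3b, mem[0x08]=0xca

MEM[0x1d,0x15,0x08] = 77 3b ca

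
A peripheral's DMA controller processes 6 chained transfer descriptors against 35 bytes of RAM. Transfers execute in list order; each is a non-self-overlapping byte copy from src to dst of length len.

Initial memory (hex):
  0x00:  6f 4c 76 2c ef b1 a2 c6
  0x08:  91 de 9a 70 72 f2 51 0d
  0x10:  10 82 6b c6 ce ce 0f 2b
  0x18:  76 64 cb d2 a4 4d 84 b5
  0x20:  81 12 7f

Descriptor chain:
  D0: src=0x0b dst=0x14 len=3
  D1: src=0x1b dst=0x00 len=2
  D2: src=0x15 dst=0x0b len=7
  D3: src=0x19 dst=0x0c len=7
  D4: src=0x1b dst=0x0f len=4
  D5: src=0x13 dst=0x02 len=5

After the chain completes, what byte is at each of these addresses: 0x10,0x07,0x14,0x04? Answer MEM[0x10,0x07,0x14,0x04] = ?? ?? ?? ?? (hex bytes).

#0 dst[0x14+3] := {0x70,0x72,0xf2}
#1 dst[0x00+2] := {0xd2,0xa4}
#2 dst[0x0b+7] := {0x72,0xf2,0x2b,0x76,0x64,0xcb,0xd2}
#3 dst[0x0c+7] := {0x64,0xcb,0xd2,0xa4,0x4d,0x84,0xb5}
#4 dst[0x0f+4] := {0xd2,0xa4,0x4d,0x84}
#5 dst[0x02+5] := {0xc6,0x70,0x72,0xf2,0x2b}
query mem[0x10]=0xa4, mem[0x07]=0xc6, mem[0x14]=0x70, mem[0x04]=0x72

MEM[0x10,0x07,0x14,0x04] = a4 c6 70 72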